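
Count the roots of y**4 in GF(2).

Write g(y) = y**4.
Evaluate at each of the 2 elements of GF(2):
g(0) = 0 → root; g(1) = 1.
Roots: {0}.

1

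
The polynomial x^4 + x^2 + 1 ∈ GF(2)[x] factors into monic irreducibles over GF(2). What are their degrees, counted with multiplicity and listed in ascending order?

2, 2

Write h(x) = x^4 + x^2 + 1.
Roots in GF(2): h(0) = 1; h(1) = 1.
Complete factorization: h(x) = (x^2 + x + 1)^2.
Factor degrees with multiplicity: 2 + 2 = 4.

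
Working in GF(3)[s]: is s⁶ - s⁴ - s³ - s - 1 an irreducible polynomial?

Write m(s) = s⁶ - s⁴ - s³ - s - 1.
Check for roots in GF(3): m(0) = 2; m(1) = 0 → root; m(2) = 1.
m(1) = 0, so (s − 1) divides m(s); m is reducible.

No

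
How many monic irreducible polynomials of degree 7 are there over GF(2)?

x^(2^7) − x is the product of all monic irreducibles of degree dividing 7; Möbius inversion gives N = (1/7) Σ μ(7/d)·2^d.
Divisors of 7: 1, 7; μ(7/d) for each: -1, 1.
Σ = − 2^1 + 2^7 = 126.
N = 126/7 = 18.

18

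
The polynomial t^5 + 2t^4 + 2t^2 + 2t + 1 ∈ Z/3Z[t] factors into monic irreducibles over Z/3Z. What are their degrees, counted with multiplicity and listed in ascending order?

Write g(t) = t^5 + 2t^4 + 2t^2 + 2t + 1.
Roots in Z/3Z: g(0) = 1; g(1) = 2; g(2) = 2.
Complete factorization: g(t) = (t^5 + 2t^4 + 2t^2 + 2t + 1).
Factor degrees with multiplicity: 5 = 5.

5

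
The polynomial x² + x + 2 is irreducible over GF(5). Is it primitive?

Write f(x) = x² + x + 2.
|GF(5^2)^×| = 5^2 − 1 = 24. Prime factorization: 24 = 2^3·3.
f is primitive ⇔ x has order 24 in GF(5)[x]/(f), i.e. x^(24/q) ≠ 1 for each prime q | 24.
x^(12) mod f = 4.
x^(8) mod f = 3x + 1.
None equal 1, so x has full order 24; f is primitive.

Yes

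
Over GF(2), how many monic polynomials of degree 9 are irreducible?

Gauss's count: N_{2}(9) = (1/9) Σ_{d|9} μ(9/d)·2^d.
Divisors of 9: 1, 3, 9; μ(9/d) for each: 0, -1, 1.
Σ = − 2^3 + 2^9 = 504.
N = 504/9 = 56.

56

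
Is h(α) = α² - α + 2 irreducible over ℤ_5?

Check for roots in ℤ_5: h(0) = 2; h(1) = 2; h(2) = 4; h(3) = 3; h(4) = 4.
No roots. A degree-2 polynomial over a field with no linear factor is irreducible.

Yes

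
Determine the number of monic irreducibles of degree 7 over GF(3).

312

x^(3^7) − x is the product of all monic irreducibles of degree dividing 7; Möbius inversion gives N = (1/7) Σ μ(7/d)·3^d.
Divisors of 7: 1, 7; μ(7/d) for each: -1, 1.
Σ = − 3^1 + 3^7 = 2184.
N = 2184/7 = 312.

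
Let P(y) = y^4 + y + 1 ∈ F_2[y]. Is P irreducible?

Yes

Check for roots in F_2: P(0) = 1; P(1) = 1.
No roots, so no linear factors.
Monic irreducibles of degree 2 over GF(2): y^2 + y + 1.
None of them divide P (all give nonzero remainder).
No irreducible factor of degree ≤ 2 exists, so P is irreducible over GF(2).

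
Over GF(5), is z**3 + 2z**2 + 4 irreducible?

Write m(z) = z**3 + 2z**2 + 4.
Check for roots in GF(5): m(0) = 4; m(1) = 2; m(2) = 0 → root; m(3) = 4; m(4) = 0 → root.
m(2) = 0, so (z − 2) divides m(z); m is reducible.

No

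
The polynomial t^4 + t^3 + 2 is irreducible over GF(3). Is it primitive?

Write f(t) = t^4 + t^3 + 2.
|GF(3^4)^×| = 3^4 − 1 = 80. Prime factorization: 80 = 2^4·5.
f is primitive ⇔ t has order 80 in GF(3)[t]/(f), i.e. t^(80/q) ≠ 1 for each prime q | 80.
t^(40) mod f = 2.
t^(16) mod f = 2t^2 + 2t + 2.
None equal 1, so t has full order 80; f is primitive.

Yes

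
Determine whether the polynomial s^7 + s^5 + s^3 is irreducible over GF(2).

Write m(s) = s^7 + s^5 + s^3.
Check for roots in GF(2): m(0) = 0 → root; m(1) = 1.
m(0) = 0, so (s) divides m(s); m is reducible.

No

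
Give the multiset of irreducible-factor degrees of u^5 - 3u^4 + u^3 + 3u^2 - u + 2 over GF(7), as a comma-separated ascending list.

5

Write h(u) = u^5 - 3u^4 + u^3 + 3u^2 - u + 2.
Complete factorization: h(u) = (u^5 - 3u^4 + u^3 + 3u^2 - u + 2).
Factor degrees with multiplicity: 5 = 5.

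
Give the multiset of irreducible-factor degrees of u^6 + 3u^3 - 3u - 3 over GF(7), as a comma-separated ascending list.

Write g(u) = u^6 + 3u^3 - 3u - 3.
Linear factors from roots: (u - 3).
Complete factorization: g(u) = (u - 3)·(u^2 - u - 3)·(u^3 - 3u^2 + 2u + 2).
Factor degrees with multiplicity: 1 + 2 + 3 = 6.

1, 2, 3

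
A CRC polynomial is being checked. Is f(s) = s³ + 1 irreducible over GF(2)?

Check for roots in GF(2): f(0) = 1; f(1) = 0 → root.
f(1) = 0, so (s − 1) divides f(s); f is reducible.

No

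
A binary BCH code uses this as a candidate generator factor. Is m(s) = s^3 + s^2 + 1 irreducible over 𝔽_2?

Check for roots in 𝔽_2: m(0) = 1; m(1) = 1.
No roots. A degree-3 polynomial over a field with no linear factor is irreducible.

Yes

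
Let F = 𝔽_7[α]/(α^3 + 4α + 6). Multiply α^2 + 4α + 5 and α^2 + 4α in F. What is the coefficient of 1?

1

Multiply in 𝔽_7[α]: (α^2 + 4α + 5)·(α^2 + 4α) = α^4 + α^3 + 6α.
Reduce using α^3 ≡ 3α + 1 (mod α^3 + 4α + 6).
Reduced: 3α^2 + 3α + 1.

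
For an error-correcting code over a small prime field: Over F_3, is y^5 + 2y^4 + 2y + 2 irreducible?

Yes

Write h(y) = y^5 + 2y^4 + 2y + 2.
Check for roots in F_3: h(0) = 2; h(1) = 1; h(2) = 1.
No roots, so no linear factors.
Monic irreducibles of degree 2 over GF(3): y^2 + 1, y^2 + y + 2, y^2 + 2y + 2.
None of them divide h (all give nonzero remainder).
No irreducible factor of degree ≤ 2 exists, so h is irreducible over GF(3).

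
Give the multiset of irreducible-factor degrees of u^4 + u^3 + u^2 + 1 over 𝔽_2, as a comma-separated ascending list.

1, 3

Write g(u) = u^4 + u^3 + u^2 + 1.
Roots in 𝔽_2: g(0) = 1; g(1) = 0 → root.
Linear factors from roots: (u + 1).
Complete factorization: g(u) = (u + 1)·(u^3 + u + 1).
Factor degrees with multiplicity: 1 + 3 = 4.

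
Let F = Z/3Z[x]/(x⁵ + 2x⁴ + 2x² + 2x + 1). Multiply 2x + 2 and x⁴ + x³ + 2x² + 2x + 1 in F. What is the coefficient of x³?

Multiply in Z/3Z[x]: (2x + 2)·(x⁴ + x³ + 2x² + 2x + 1) = 2x⁵ + x⁴ + 2x² + 2.
Reduce using x⁵ ≡ x⁴ + x² + x + 2 (mod x⁵ + 2x⁴ + 2x² + 2x + 1).
Reduced: x² + 2x.

0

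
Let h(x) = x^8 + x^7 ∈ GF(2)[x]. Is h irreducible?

No

Check for roots in GF(2): h(0) = 0 → root; h(1) = 0 → root.
h(0) = 0, so (x) divides h(x); h is reducible.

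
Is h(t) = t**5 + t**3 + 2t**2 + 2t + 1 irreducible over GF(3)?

Check for roots in GF(3): h(0) = 1; h(1) = 1; h(2) = 2.
No roots, so no linear factors.
Monic irreducibles of degree 2 over GF(3): t**2 + 1, t**2 + t + 2, t**2 + 2t + 2.
None of them divide h (all give nonzero remainder).
No irreducible factor of degree ≤ 2 exists, so h is irreducible over GF(3).

Yes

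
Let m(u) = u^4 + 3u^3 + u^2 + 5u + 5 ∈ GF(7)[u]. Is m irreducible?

Yes

Check for roots in GF(7): m(0) = 5; m(1) = 1; m(2) = 3; m(3) = 2; m(4) = 6; m(5) = 5; m(6) = 6.
No roots, so no linear factors.
Degree-2 irreducible divisors: test the 21 monic irreducibles of degree 2 over GF(7).
None of them divide m (all give nonzero remainder).
No irreducible factor of degree ≤ 2 exists, so m is irreducible over GF(7).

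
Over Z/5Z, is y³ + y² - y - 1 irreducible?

Write g(y) = y³ + y² - y - 1.
Check for roots in Z/5Z: g(0) = 4; g(1) = 0 → root; g(2) = 4; g(3) = 2; g(4) = 0 → root.
g(1) = 0, so (y − 1) divides g(y); g is reducible.

No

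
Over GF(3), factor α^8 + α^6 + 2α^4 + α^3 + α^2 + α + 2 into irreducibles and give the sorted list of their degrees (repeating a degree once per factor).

1, 2, 2, 3

Write h(α) = α^8 + α^6 + 2α^4 + α^3 + α^2 + α + 2.
Roots in GF(3): h(0) = 2; h(1) = 0 → root; h(2) = 2.
Linear factors from roots: (α + 2).
Complete factorization: h(α) = (α + 2)·(α^2 + 1)·(α^2 + α + 2)·(α^3 + 2α + 2).
Factor degrees with multiplicity: 1 + 2 + 2 + 3 = 8.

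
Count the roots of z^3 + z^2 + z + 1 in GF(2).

1

Write h(z) = z^3 + z^2 + z + 1.
Evaluate at each of the 2 elements of GF(2):
h(0) = 1; h(1) = 0 → root.
Roots: {1}.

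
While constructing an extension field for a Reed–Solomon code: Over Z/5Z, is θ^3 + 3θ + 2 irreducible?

Write h(θ) = θ^3 + 3θ + 2.
Check for roots in Z/5Z: h(0) = 2; h(1) = 1; h(2) = 1; h(3) = 3; h(4) = 3.
No roots. A degree-3 polynomial over a field with no linear factor is irreducible.

Yes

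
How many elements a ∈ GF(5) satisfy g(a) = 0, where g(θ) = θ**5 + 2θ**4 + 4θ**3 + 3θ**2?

Evaluate at each of the 5 elements of GF(5):
g(0) = 0 → root; g(1) = 0 → root; g(2) = 3; g(3) = 0 → root; g(4) = 0 → root.
Roots: {0, 1, 3, 4}.

4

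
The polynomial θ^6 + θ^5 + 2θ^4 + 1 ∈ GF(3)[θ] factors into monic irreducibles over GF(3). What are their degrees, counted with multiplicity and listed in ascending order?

Write h(θ) = θ^6 + θ^5 + 2θ^4 + 1.
Roots in GF(3): h(0) = 1; h(1) = 2; h(2) = 0 → root.
Linear factors from roots: (θ + 1).
Complete factorization: h(θ) = (θ + 1)^2·(θ^4 + 2θ^3 + θ + 1).
Factor degrees with multiplicity: 1 + 1 + 4 = 6.

1, 1, 4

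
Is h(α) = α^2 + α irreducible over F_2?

No

Check for roots in F_2: h(0) = 0 → root; h(1) = 0 → root.
h(0) = 0, so (α) divides h(α); h is reducible.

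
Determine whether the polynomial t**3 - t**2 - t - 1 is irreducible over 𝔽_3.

Yes

Write g(t) = t**3 - t**2 - t - 1.
Check for roots in 𝔽_3: g(0) = 2; g(1) = 1; g(2) = 1.
No roots. A degree-3 polynomial over a field with no linear factor is irreducible.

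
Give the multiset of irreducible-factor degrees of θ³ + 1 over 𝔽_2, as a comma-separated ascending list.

Write f(θ) = θ³ + 1.
Roots in 𝔽_2: f(0) = 1; f(1) = 0 → root.
Linear factors from roots: (θ + 1).
Complete factorization: f(θ) = (θ + 1)·(θ² + θ + 1).
Factor degrees with multiplicity: 1 + 2 = 3.

1, 2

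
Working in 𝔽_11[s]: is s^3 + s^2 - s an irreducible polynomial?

Write f(s) = s^3 + s^2 - s.
Check each element of 𝔽_11 for a root: f(0)=0, f(1)=1, f(2)=10, f(3)=0, f(4)=10, f(5)=2, f(6)=4, f(7)=0, f(8)=7, f(9)=9, f(10)=1.
f(0) = 0, so (s) divides f(s); f is reducible.

No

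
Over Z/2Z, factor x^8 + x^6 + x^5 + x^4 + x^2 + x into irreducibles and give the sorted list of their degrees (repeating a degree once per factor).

Write f(x) = x^8 + x^6 + x^5 + x^4 + x^2 + x.
Roots in Z/2Z: f(0) = 0 → root; f(1) = 0 → root.
Linear factors from roots: (x), (x + 1).
Complete factorization: f(x) = (x)·(x + 1)^4·(x^3 + x + 1).
Factor degrees with multiplicity: 1 + 1 + 1 + 1 + 1 + 3 = 8.

1, 1, 1, 1, 1, 3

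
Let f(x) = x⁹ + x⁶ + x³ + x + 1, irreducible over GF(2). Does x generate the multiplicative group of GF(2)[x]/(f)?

|GF(2^9)^×| = 2^9 − 1 = 511. Prime factorization: 511 = 7·73.
f is primitive ⇔ x has order 511 in GF(2)[x]/(f), i.e. x^(511/q) ≠ 1 for each prime q | 511.
x^(73) mod f = 1
x^(7) mod f = x⁷.
Since x^(73) = 1, the order of x divides 73 < 511; not primitive.

No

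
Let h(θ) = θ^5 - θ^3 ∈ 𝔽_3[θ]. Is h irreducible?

Check for roots in 𝔽_3: h(0) = 0 → root; h(1) = 0 → root; h(2) = 0 → root.
h(0) = 0, so (θ) divides h(θ); h is reducible.

No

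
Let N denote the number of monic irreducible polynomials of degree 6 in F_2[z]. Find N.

Gauss's count: N_{2}(6) = (1/6) Σ_{d|6} μ(6/d)·2^d.
Divisors of 6: 1, 2, 3, 6; μ(6/d) for each: 1, -1, -1, 1.
Σ = 2^1 − 2^2 − 2^3 + 2^6 = 54.
N = 54/6 = 9.

9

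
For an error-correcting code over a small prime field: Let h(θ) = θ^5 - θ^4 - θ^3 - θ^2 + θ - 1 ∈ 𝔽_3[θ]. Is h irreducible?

Yes

Check for roots in 𝔽_3: h(0) = 2; h(1) = 1; h(2) = 2.
No roots, so no linear factors.
Monic irreducibles of degree 2 over GF(3): θ^2 + 1, θ^2 + θ - 1, θ^2 - θ - 1.
None of them divide h (all give nonzero remainder).
No irreducible factor of degree ≤ 2 exists, so h is irreducible over GF(3).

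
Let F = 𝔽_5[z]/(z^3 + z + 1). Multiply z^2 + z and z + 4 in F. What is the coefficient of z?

3

Multiply in 𝔽_5[z]: (z^2 + z)·(z + 4) = z^3 + 4z.
Reduce using z^3 ≡ 4z + 4 (mod z^3 + z + 1).
Reduced: 3z + 4.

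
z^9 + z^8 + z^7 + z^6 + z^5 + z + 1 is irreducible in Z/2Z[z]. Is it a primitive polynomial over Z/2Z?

Write f(z) = z^9 + z^8 + z^7 + z^6 + z^5 + z + 1.
|GF(2^9)^×| = 2^9 − 1 = 511. Prime factorization: 511 = 7·73.
f is primitive ⇔ z has order 511 in GF(2)[z]/(f), i.e. z^(511/q) ≠ 1 for each prime q | 511.
z^(73) mod f = z^7 + z^6 + z^3 + 1.
z^(7) mod f = z^7.
None equal 1, so z has full order 511; f is primitive.

Yes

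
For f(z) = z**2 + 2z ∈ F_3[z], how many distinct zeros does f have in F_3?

2

Evaluate at each of the 3 elements of F_3:
f(0) = 0 → root; f(1) = 0 → root; f(2) = 2.
Roots: {0, 1}.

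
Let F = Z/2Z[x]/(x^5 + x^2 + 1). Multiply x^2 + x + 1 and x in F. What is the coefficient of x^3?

1

Multiply in Z/2Z[x]: (x^2 + x + 1)·(x) = x^3 + x^2 + x.
Reduced: x^3 + x^2 + x.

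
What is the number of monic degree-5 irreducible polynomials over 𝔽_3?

Gauss's count: N_{3}(5) = (1/5) Σ_{d|5} μ(5/d)·3^d.
Divisors of 5: 1, 5; μ(5/d) for each: -1, 1.
Σ = − 3^1 + 3^5 = 240.
N = 240/5 = 48.

48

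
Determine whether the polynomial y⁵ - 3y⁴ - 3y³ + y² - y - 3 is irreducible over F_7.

Write m(y) = y⁵ - 3y⁴ - 3y³ + y² - y - 3.
Check for roots in F_7: m(0) = 4; m(1) = 6; m(2) = 1; m(3) = 6; m(4) = 3; m(5) = 3; m(6) = 5.
No roots, so no linear factors.
Degree-2 irreducible divisors: test the 21 monic irreducibles of degree 2 over GF(7).
None of them divide m (all give nonzero remainder).
No irreducible factor of degree ≤ 2 exists, so m is irreducible over GF(7).

Yes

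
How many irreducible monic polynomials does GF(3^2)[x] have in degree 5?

Gauss's count: N_{9}(5) = (1/5) Σ_{d|5} μ(5/d)·9^d.
Divisors of 5: 1, 5; μ(5/d) for each: -1, 1.
Σ = − 9^1 + 9^5 = 59040.
N = 59040/5 = 11808.

11808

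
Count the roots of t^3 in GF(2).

1

Write P(t) = t^3.
Evaluate at each of the 2 elements of GF(2):
P(0) = 0 → root; P(1) = 1.
Roots: {0}.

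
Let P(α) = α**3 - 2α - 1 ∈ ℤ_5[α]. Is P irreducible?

No

Check for roots in ℤ_5: P(0) = 4; P(1) = 3; P(2) = 3; P(3) = 0 → root; P(4) = 0 → root.
P(3) = 0, so (α − 3) divides P(α); P is reducible.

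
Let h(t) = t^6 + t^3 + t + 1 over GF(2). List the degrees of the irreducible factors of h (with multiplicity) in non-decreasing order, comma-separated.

1, 1, 1, 3

Roots in GF(2): h(0) = 1; h(1) = 0 → root.
Linear factors from roots: (t + 1).
Complete factorization: h(t) = (t + 1)^3·(t^3 + t^2 + 1).
Factor degrees with multiplicity: 1 + 1 + 1 + 3 = 6.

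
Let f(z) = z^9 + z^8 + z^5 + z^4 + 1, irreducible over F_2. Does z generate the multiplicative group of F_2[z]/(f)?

Yes

|GF(2^9)^×| = 2^9 − 1 = 511. Prime factorization: 511 = 7·73.
f is primitive ⇔ z has order 511 in GF(2)[z]/(f), i.e. z^(511/q) ≠ 1 for each prime q | 511.
z^(73) mod f = z^8 + z^6 + z^5 + z^4 + z^3 + z^2 + 1.
z^(7) mod f = z^7.
None equal 1, so z has full order 511; f is primitive.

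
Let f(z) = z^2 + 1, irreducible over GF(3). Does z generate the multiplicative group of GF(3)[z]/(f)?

No

|GF(3^2)^×| = 3^2 − 1 = 8. Prime factorization: 8 = 2^3.
f is primitive ⇔ z has order 8 in GF(3)[z]/(f), i.e. z^(8/q) ≠ 1 for each prime q | 8.
z^(4) mod f = 1
Since z^(4) = 1, the order of z divides 4 < 8; not primitive.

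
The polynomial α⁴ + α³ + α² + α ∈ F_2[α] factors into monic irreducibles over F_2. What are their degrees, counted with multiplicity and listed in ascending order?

Write h(α) = α⁴ + α³ + α² + α.
Roots in F_2: h(0) = 0 → root; h(1) = 0 → root.
Linear factors from roots: (α), (α + 1).
Complete factorization: h(α) = (α)·(α + 1)^3.
Factor degrees with multiplicity: 1 + 1 + 1 + 1 = 4.

1, 1, 1, 1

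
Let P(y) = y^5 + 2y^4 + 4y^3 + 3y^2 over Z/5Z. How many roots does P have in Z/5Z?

Evaluate at each of the 5 elements of Z/5Z:
P(0) = 0 → root; P(1) = 0 → root; P(2) = 3; P(3) = 0 → root; P(4) = 0 → root.
Roots: {0, 1, 3, 4}.

4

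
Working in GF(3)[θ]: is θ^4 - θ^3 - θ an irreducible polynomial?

No

Write h(θ) = θ^4 - θ^3 - θ.
Check for roots in GF(3): h(0) = 0 → root; h(1) = 2; h(2) = 0 → root.
h(0) = 0, so (θ) divides h(θ); h is reducible.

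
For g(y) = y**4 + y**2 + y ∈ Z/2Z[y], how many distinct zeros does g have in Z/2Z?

Evaluate at each of the 2 elements of Z/2Z:
g(0) = 0 → root; g(1) = 1.
Roots: {0}.

1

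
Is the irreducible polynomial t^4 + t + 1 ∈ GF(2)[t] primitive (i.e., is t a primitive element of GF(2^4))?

Yes

Write f(t) = t^4 + t + 1.
|GF(2^4)^×| = 2^4 − 1 = 15. Prime factorization: 15 = 3·5.
f is primitive ⇔ t has order 15 in GF(2)[t]/(f), i.e. t^(15/q) ≠ 1 for each prime q | 15.
t^(5) mod f = t^2 + t.
t^(3) mod f = t^3.
None equal 1, so t has full order 15; f is primitive.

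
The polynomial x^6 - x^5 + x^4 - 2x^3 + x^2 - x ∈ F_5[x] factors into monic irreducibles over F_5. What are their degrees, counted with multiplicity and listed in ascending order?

Write h(x) = x^6 - x^5 + x^4 - 2x^3 + x^2 - x.
Roots in F_5: h(0) = 0 → root; h(1) = 4; h(2) = 4; h(3) = 4; h(4) = 2.
Linear factors from roots: (x).
Complete factorization: h(x) = (x)·(x^2 - x + 2)·(x^3 - x + 2).
Factor degrees with multiplicity: 1 + 2 + 3 = 6.

1, 2, 3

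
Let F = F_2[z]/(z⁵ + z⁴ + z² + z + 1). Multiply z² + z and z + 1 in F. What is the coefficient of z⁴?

Multiply in F_2[z]: (z² + z)·(z + 1) = z³ + z.
Reduced: z³ + z.

0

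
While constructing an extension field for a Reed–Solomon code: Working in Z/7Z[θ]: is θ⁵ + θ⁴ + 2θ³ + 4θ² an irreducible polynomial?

No

Write P(θ) = θ⁵ + θ⁴ + 2θ³ + 4θ².
Check for roots in Z/7Z: P(0) = 0 → root; P(1) = 1; P(2) = 3; P(3) = 1; P(4) = 2; P(5) = 5; P(6) = 2.
P(0) = 0, so (θ) divides P(θ); P is reducible.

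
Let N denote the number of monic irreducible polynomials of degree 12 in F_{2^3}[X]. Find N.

5726600880

x^(8^12) − x is the product of all monic irreducibles of degree dividing 12; Möbius inversion gives N = (1/12) Σ μ(12/d)·8^d.
Divisors of 12: 1, 2, 3, 4, 6, 12; μ(12/d) for each: 0, 1, 0, -1, -1, 1.
Σ = 8^2 − 8^4 − 8^6 + 8^12 = 68719210560.
N = 68719210560/12 = 5726600880.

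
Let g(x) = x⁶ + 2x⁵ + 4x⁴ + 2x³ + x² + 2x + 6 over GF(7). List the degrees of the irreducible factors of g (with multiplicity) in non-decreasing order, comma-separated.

Complete factorization: g(x) = (x³ + 4)·(x³ + 2x² + 4x + 5).
Factor degrees with multiplicity: 3 + 3 = 6.

3, 3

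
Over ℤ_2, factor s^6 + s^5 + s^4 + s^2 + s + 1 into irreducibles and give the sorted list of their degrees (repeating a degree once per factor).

Write f(s) = s^6 + s^5 + s^4 + s^2 + s + 1.
Roots in ℤ_2: f(0) = 1; f(1) = 0 → root.
Linear factors from roots: (s + 1).
Complete factorization: f(s) = (s + 1)^4·(s^2 + s + 1).
Factor degrees with multiplicity: 1 + 1 + 1 + 1 + 2 = 6.

1, 1, 1, 1, 2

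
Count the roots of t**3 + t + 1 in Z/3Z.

Write f(t) = t**3 + t + 1.
Evaluate at each of the 3 elements of Z/3Z:
f(0) = 1; f(1) = 0 → root; f(2) = 2.
Roots: {1}.

1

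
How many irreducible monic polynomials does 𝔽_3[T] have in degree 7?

312

The number of monic irreducibles of degree 7 over GF(3) is (1/7)·Σ_{d∣7} μ(7/d) 3^d.
Divisors of 7: 1, 7; μ(7/d) for each: -1, 1.
Σ = − 3^1 + 3^7 = 2184.
N = 2184/7 = 312.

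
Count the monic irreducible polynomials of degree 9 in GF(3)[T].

2184

The number of monic irreducibles of degree 9 over GF(3) is (1/9)·Σ_{d∣9} μ(9/d) 3^d.
Divisors of 9: 1, 3, 9; μ(9/d) for each: 0, -1, 1.
Σ = − 3^3 + 3^9 = 19656.
N = 19656/9 = 2184.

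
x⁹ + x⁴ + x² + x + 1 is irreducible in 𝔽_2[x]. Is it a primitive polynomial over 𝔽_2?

Write f(x) = x⁹ + x⁴ + x² + x + 1.
|GF(2^9)^×| = 2^9 − 1 = 511. Prime factorization: 511 = 7·73.
f is primitive ⇔ x has order 511 in GF(2)[x]/(f), i.e. x^(511/q) ≠ 1 for each prime q | 511.
x^(73) mod f = 1
x^(7) mod f = x⁷.
Since x^(73) = 1, the order of x divides 73 < 511; not primitive.

No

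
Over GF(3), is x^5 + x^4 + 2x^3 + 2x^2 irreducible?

No

Write m(x) = x^5 + x^4 + 2x^3 + 2x^2.
Check for roots in GF(3): m(0) = 0 → root; m(1) = 0 → root; m(2) = 0 → root.
m(0) = 0, so (x) divides m(x); m is reducible.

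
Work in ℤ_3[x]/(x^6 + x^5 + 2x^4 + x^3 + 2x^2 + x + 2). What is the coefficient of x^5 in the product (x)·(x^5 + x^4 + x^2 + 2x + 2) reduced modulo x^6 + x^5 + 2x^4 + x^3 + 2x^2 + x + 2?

Multiply in ℤ_3[x]: (x)·(x^5 + x^4 + x^2 + 2x + 2) = x^6 + x^5 + x^3 + 2x^2 + 2x.
Reduce using x^6 ≡ 2x^5 + x^4 + 2x^3 + x^2 + 2x + 1 (mod x^6 + x^5 + 2x^4 + x^3 + 2x^2 + x + 2).
Reduced: x^4 + x + 1.

0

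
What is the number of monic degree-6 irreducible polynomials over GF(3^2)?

88440

x^(9^6) − x is the product of all monic irreducibles of degree dividing 6; Möbius inversion gives N = (1/6) Σ μ(6/d)·9^d.
Divisors of 6: 1, 2, 3, 6; μ(6/d) for each: 1, -1, -1, 1.
Σ = 9^1 − 9^2 − 9^3 + 9^6 = 530640.
N = 530640/6 = 88440.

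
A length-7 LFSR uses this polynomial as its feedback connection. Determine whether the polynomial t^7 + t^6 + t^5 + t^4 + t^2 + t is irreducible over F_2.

Write f(t) = t^7 + t^6 + t^5 + t^4 + t^2 + t.
Check for roots in F_2: f(0) = 0 → root; f(1) = 0 → root.
f(0) = 0, so (t) divides f(t); f is reducible.

No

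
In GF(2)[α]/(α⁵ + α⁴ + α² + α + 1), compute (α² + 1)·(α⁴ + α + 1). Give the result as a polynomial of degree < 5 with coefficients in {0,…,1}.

Multiply in GF(2)[α]: (α² + 1)·(α⁴ + α + 1) = α⁶ + α⁴ + α³ + α² + α + 1.
Reduce using α⁵ ≡ α⁴ + α² + α + 1 (mod α⁵ + α⁴ + α² + α + 1).
Reduced: α² + α.

α^2 + α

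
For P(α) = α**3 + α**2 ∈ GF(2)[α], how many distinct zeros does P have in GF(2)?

Evaluate at each of the 2 elements of GF(2):
P(0) = 0 → root; P(1) = 0 → root.
Roots: {0, 1}.

2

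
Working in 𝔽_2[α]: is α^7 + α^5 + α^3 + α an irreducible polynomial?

Write m(α) = α^7 + α^5 + α^3 + α.
Check for roots in 𝔽_2: m(0) = 0 → root; m(1) = 0 → root.
m(0) = 0, so (α) divides m(α); m is reducible.

No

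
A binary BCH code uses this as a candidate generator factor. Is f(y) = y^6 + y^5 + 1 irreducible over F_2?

Check for roots in F_2: f(0) = 1; f(1) = 1.
No roots, so no linear factors.
Monic irreducibles of degree 2 over GF(2): y^2 + y + 1.
None of them divide f (all give nonzero remainder).
Monic irreducibles of degree 3 over GF(2): y^3 + y + 1, y^3 + y^2 + 1.
None of them divide f (all give nonzero remainder).
No irreducible factor of degree ≤ 3 exists, so f is irreducible over GF(2).

Yes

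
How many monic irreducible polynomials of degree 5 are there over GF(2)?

The number of monic irreducibles of degree 5 over GF(2) is (1/5)·Σ_{d∣5} μ(5/d) 2^d.
Divisors of 5: 1, 5; μ(5/d) for each: -1, 1.
Σ = − 2^1 + 2^5 = 30.
N = 30/5 = 6.

6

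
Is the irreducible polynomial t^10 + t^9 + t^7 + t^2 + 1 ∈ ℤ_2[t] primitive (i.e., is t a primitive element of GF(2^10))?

No

Write f(t) = t^10 + t^9 + t^7 + t^2 + 1.
|GF(2^10)^×| = 2^10 − 1 = 1023. Prime factorization: 1023 = 3·11·31.
f is primitive ⇔ t has order 1023 in GF(2)[t]/(f), i.e. t^(1023/q) ≠ 1 for each prime q | 1023.
t^(341) mod f = t^8 + t^5.
t^(93) mod f = 1
t^(33) mod f = t^9 + 1.
Since t^(93) = 1, the order of t divides 93 < 1023; not primitive.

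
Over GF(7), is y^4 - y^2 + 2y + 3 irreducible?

Write m(y) = y^4 - y^2 + 2y + 3.
Check for roots in GF(7): m(0) = 3; m(1) = 5; m(2) = 5; m(3) = 4; m(4) = 6; m(5) = 4; m(6) = 1.
No roots, so no linear factors.
Degree-2 irreducible divisors: test the 21 monic irreducibles of degree 2 over GF(7).
None of them divide m (all give nonzero remainder).
No irreducible factor of degree ≤ 2 exists, so m is irreducible over GF(7).

Yes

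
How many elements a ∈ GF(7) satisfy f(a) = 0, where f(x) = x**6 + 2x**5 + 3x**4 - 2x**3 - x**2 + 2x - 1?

2

Evaluate at each of the 7 elements of GF(7):
f(0) = 6; f(1) = 4; f(2) = 5; f(3) = 0 → root; f(4) = 6; f(5) = 6; f(6) = 0 → root.
Roots: {3, 6}.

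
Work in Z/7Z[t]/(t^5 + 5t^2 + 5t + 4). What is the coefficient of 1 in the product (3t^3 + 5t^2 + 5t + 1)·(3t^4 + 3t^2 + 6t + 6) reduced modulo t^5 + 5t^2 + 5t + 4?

1

Multiply in Z/7Z[t]: (3t^3 + 5t^2 + 5t + 1)·(3t^4 + 3t^2 + 6t + 6) = 2t^7 + t^6 + 3t^5 + t^4 + t + 6.
Reduce using t^5 ≡ 2t^2 + 2t + 3 (mod t^5 + 5t^2 + 5t + 4).
Reduced: 5t^4 + 6t^3 + 3t + 1.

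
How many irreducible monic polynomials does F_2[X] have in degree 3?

2

Gauss's count: N_{2}(3) = (1/3) Σ_{d|3} μ(3/d)·2^d.
Divisors of 3: 1, 3; μ(3/d) for each: -1, 1.
Σ = − 2^1 + 2^3 = 6.
N = 6/3 = 2.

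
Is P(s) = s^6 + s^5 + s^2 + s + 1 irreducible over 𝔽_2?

Check for roots in 𝔽_2: P(0) = 1; P(1) = 1.
No roots, so no linear factors.
Monic irreducibles of degree 2 over GF(2): s^2 + s + 1.
None of them divide P (all give nonzero remainder).
Monic irreducibles of degree 3 over GF(2): s^3 + s + 1, s^3 + s^2 + 1.
None of them divide P (all give nonzero remainder).
No irreducible factor of degree ≤ 3 exists, so P is irreducible over GF(2).

Yes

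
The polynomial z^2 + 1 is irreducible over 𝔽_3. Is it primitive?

No

Write f(z) = z^2 + 1.
|GF(3^2)^×| = 3^2 − 1 = 8. Prime factorization: 8 = 2^3.
f is primitive ⇔ z has order 8 in GF(3)[z]/(f), i.e. z^(8/q) ≠ 1 for each prime q | 8.
z^(4) mod f = 1
Since z^(4) = 1, the order of z divides 4 < 8; not primitive.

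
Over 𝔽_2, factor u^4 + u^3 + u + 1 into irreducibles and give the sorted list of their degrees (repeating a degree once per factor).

Write g(u) = u^4 + u^3 + u + 1.
Roots in 𝔽_2: g(0) = 1; g(1) = 0 → root.
Linear factors from roots: (u + 1).
Complete factorization: g(u) = (u + 1)^2·(u^2 + u + 1).
Factor degrees with multiplicity: 1 + 1 + 2 = 4.

1, 1, 2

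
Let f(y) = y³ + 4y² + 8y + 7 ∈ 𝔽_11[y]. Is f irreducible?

Check each element of 𝔽_11 for a root: f(0)=7, f(1)=9, f(2)=3, f(3)=6, f(4)=2, f(5)=8, f(6)=8, f(7)=8, f(8)=3, f(9)=10, f(10)=2.
No roots. A degree-3 polynomial over a field with no linear factor is irreducible.

Yes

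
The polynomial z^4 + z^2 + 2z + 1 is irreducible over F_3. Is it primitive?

No

Write f(z) = z^4 + z^2 + 2z + 1.
|GF(3^4)^×| = 3^4 − 1 = 80. Prime factorization: 80 = 2^4·5.
f is primitive ⇔ z has order 80 in GF(3)[z]/(f), i.e. z^(80/q) ≠ 1 for each prime q | 80.
z^(40) mod f = 1
z^(16) mod f = 2z^3 + 2.
Since z^(40) = 1, the order of z divides 40 < 80; not primitive.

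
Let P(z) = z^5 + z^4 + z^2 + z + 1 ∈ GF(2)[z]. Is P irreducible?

Yes

Check for roots in GF(2): P(0) = 1; P(1) = 1.
No roots, so no linear factors.
Monic irreducibles of degree 2 over GF(2): z^2 + z + 1.
None of them divide P (all give nonzero remainder).
No irreducible factor of degree ≤ 2 exists, so P is irreducible over GF(2).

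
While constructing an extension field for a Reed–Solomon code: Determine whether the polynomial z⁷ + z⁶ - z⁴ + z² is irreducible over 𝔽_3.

Write h(z) = z⁷ + z⁶ - z⁴ + z².
Check for roots in 𝔽_3: h(0) = 0 → root; h(1) = 2; h(2) = 0 → root.
h(0) = 0, so (z) divides h(z); h is reducible.

No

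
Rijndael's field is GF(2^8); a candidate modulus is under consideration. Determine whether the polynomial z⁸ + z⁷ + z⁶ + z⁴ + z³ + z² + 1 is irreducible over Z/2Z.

Yes

Write g(z) = z⁸ + z⁷ + z⁶ + z⁴ + z³ + z² + 1.
Check for roots in Z/2Z: g(0) = 1; g(1) = 1.
No roots, so no linear factors.
Monic irreducibles of degree 2 over GF(2): z² + z + 1.
None of them divide g (all give nonzero remainder).
Monic irreducibles of degree 3 over GF(2): z³ + z + 1, z³ + z² + 1.
None of them divide g (all give nonzero remainder).
Monic irreducibles of degree 4 over GF(2): z⁴ + z + 1, z⁴ + z³ + 1, z⁴ + z³ + z² + z + 1.
None of them divide g (all give nonzero remainder).
No irreducible factor of degree ≤ 4 exists, so g is irreducible over GF(2).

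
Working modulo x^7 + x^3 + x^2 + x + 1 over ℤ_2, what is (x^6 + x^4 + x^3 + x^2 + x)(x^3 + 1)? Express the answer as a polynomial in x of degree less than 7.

x^4 + x^3 + x^2 + 1

Multiply in ℤ_2[x]: (x^6 + x^4 + x^3 + x^2 + x)·(x^3 + 1) = x^9 + x^7 + x^5 + x^3 + x^2 + x.
Reduce using x^7 ≡ x^3 + x^2 + x + 1 (mod x^7 + x^3 + x^2 + x + 1).
Reduced: x^4 + x^3 + x^2 + 1.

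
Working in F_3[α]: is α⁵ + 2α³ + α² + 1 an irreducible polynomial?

Write m(α) = α⁵ + 2α³ + α² + 1.
Check for roots in F_3: m(0) = 1; m(1) = 2; m(2) = 2.
No roots, so no linear factors.
Monic irreducibles of degree 2 over GF(3): α² + 1, α² + α + 2, α² + 2α + 2.
None of them divide m (all give nonzero remainder).
No irreducible factor of degree ≤ 2 exists, so m is irreducible over GF(3).

Yes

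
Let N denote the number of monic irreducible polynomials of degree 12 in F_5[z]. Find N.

x^(5^12) − x is the product of all monic irreducibles of degree dividing 12; Möbius inversion gives N = (1/12) Σ μ(12/d)·5^d.
Divisors of 12: 1, 2, 3, 4, 6, 12; μ(12/d) for each: 0, 1, 0, -1, -1, 1.
Σ = 5^2 − 5^4 − 5^6 + 5^12 = 244124400.
N = 244124400/12 = 20343700.

20343700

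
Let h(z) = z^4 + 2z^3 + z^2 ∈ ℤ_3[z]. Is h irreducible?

Check for roots in ℤ_3: h(0) = 0 → root; h(1) = 1; h(2) = 0 → root.
h(0) = 0, so (z) divides h(z); h is reducible.

No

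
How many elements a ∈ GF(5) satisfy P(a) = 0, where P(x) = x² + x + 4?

1

Evaluate at each of the 5 elements of GF(5):
P(0) = 4; P(1) = 1; P(2) = 0 → root; P(3) = 1; P(4) = 4.
Roots: {2}.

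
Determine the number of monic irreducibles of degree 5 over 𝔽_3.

48

By the necklace-counting formula, N_3(5) = (1/5) Σ_{d|5} μ(5/d)·3^d.
Divisors of 5: 1, 5; μ(5/d) for each: -1, 1.
Σ = − 3^1 + 3^5 = 240.
N = 240/5 = 48.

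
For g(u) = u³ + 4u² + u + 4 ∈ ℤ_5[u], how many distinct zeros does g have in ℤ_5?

3

Evaluate at each of the 5 elements of ℤ_5:
g(0) = 4; g(1) = 0 → root; g(2) = 0 → root; g(3) = 0 → root; g(4) = 1.
Roots: {1, 2, 3}.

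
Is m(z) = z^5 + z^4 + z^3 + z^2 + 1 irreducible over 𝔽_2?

Yes

Check for roots in 𝔽_2: m(0) = 1; m(1) = 1.
No roots, so no linear factors.
Monic irreducibles of degree 2 over GF(2): z^2 + z + 1.
None of them divide m (all give nonzero remainder).
No irreducible factor of degree ≤ 2 exists, so m is irreducible over GF(2).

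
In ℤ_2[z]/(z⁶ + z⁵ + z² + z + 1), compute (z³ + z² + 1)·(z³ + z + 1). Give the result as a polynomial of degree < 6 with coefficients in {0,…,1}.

Multiply in ℤ_2[z]: (z³ + z² + 1)·(z³ + z + 1) = z⁶ + z⁵ + z⁴ + z³ + z² + z + 1.
Reduce using z⁶ ≡ z⁵ + z² + z + 1 (mod z⁶ + z⁵ + z² + z + 1).
Reduced: z⁴ + z³.

z^4 + z^3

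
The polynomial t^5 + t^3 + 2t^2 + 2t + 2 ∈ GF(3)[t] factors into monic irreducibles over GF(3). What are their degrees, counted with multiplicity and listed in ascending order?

1, 1, 3

Write g(t) = t^5 + t^3 + 2t^2 + 2t + 2.
Roots in GF(3): g(0) = 2; g(1) = 2; g(2) = 0 → root.
Linear factors from roots: (t + 1).
Complete factorization: g(t) = (t + 1)^2·(t^3 + t^2 + t + 2).
Factor degrees with multiplicity: 1 + 1 + 3 = 5.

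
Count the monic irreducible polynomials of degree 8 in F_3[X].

The number of monic irreducibles of degree 8 over GF(3) is (1/8)·Σ_{d∣8} μ(8/d) 3^d.
Divisors of 8: 1, 2, 4, 8; μ(8/d) for each: 0, 0, -1, 1.
Σ = − 3^4 + 3^8 = 6480.
N = 6480/8 = 810.

810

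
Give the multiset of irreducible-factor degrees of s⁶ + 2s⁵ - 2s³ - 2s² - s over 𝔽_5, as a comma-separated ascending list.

Write h(s) = s⁶ + 2s⁵ - 2s³ - 2s² - s.
Roots in 𝔽_5: h(0) = 0 → root; h(1) = 3; h(2) = 2; h(3) = 0 → root; h(4) = 0 → root.
Linear factors from roots: (s), (s + 2), (s + 1).
Complete factorization: h(s) = (s)·(s + 1)·(s + 2)·(s³ - s² + s + 2).
Factor degrees with multiplicity: 1 + 1 + 1 + 3 = 6.

1, 1, 1, 3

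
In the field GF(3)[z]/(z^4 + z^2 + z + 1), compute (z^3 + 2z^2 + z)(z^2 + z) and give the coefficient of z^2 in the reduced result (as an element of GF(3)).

Multiply in GF(3)[z]: (z^3 + 2z^2 + z)·(z^2 + z) = z^5 + z^2.
Reduce using z^4 ≡ 2z^2 + 2z + 2 (mod z^4 + z^2 + z + 1).
Reduced: 2z^3 + 2z.

0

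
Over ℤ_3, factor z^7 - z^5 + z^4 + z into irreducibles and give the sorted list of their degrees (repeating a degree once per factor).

1, 1, 2, 3

Write g(z) = z^7 - z^5 + z^4 + z.
Roots in ℤ_3: g(0) = 0 → root; g(1) = 2; g(2) = 0 → root.
Linear factors from roots: (z), (z + 1).
Complete factorization: g(z) = (z)·(z + 1)·(z^2 + z - 1)·(z^3 + z^2 - 1).
Factor degrees with multiplicity: 1 + 1 + 2 + 3 = 7.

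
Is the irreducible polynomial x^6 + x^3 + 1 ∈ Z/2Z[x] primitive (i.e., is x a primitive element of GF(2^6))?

No

Write f(x) = x^6 + x^3 + 1.
|GF(2^6)^×| = 2^6 − 1 = 63. Prime factorization: 63 = 3^2·7.
f is primitive ⇔ x has order 63 in GF(2)[x]/(f), i.e. x^(63/q) ≠ 1 for each prime q | 63.
x^(21) mod f = x^3.
x^(9) mod f = 1
Since x^(9) = 1, the order of x divides 9 < 63; not primitive.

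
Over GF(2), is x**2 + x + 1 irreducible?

Write g(x) = x**2 + x + 1.
Check for roots in GF(2): g(0) = 1; g(1) = 1.
No roots. A degree-2 polynomial over a field with no linear factor is irreducible.

Yes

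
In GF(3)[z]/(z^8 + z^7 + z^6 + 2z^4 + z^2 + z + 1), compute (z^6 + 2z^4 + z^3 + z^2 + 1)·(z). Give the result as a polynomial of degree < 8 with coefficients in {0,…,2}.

Multiply in GF(3)[z]: (z^6 + 2z^4 + z^3 + z^2 + 1)·(z) = z^7 + 2z^5 + z^4 + z^3 + z.
Reduced: z^7 + 2z^5 + z^4 + z^3 + z.

z^7 + 2z^5 + z^4 + z^3 + z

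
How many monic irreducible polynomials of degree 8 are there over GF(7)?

x^(7^8) − x is the product of all monic irreducibles of degree dividing 8; Möbius inversion gives N = (1/8) Σ μ(8/d)·7^d.
Divisors of 8: 1, 2, 4, 8; μ(8/d) for each: 0, 0, -1, 1.
Σ = − 7^4 + 7^8 = 5762400.
N = 5762400/8 = 720300.

720300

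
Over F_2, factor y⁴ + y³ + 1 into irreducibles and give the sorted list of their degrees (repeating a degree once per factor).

Write g(y) = y⁴ + y³ + 1.
Roots in F_2: g(0) = 1; g(1) = 1.
Complete factorization: g(y) = (y⁴ + y³ + 1).
Factor degrees with multiplicity: 4 = 4.

4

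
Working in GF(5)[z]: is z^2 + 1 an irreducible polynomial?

No

Write g(z) = z^2 + 1.
Check for roots in GF(5): g(0) = 1; g(1) = 2; g(2) = 0 → root; g(3) = 0 → root; g(4) = 2.
g(2) = 0, so (z − 2) divides g(z); g is reducible.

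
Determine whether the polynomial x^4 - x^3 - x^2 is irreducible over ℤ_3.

No

Write g(x) = x^4 - x^3 - x^2.
Check for roots in ℤ_3: g(0) = 0 → root; g(1) = 2; g(2) = 1.
g(0) = 0, so (x) divides g(x); g is reducible.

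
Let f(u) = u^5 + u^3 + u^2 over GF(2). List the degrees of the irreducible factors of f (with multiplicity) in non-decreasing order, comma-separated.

Roots in GF(2): f(0) = 0 → root; f(1) = 1.
Linear factors from roots: (u).
Complete factorization: f(u) = (u)^2·(u^3 + u + 1).
Factor degrees with multiplicity: 1 + 1 + 3 = 5.

1, 1, 3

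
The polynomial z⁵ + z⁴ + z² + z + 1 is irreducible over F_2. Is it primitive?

Write f(z) = z⁵ + z⁴ + z² + z + 1.
|GF(2^5)^×| = 2^5 − 1 = 31. Prime factorization: 31 = 31.
f is primitive ⇔ z has order 31 in GF(2)[z]/(f), i.e. z^(31/q) ≠ 1 for each prime q | 31.
z^(1) mod f = z.
None equal 1, so z has full order 31; f is primitive.

Yes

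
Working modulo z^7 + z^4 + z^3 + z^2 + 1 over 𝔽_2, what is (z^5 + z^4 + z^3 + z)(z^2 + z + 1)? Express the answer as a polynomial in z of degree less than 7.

Multiply in 𝔽_2[z]: (z^5 + z^4 + z^3 + z)·(z^2 + z + 1) = z^7 + z^5 + z^2 + z.
Reduce using z^7 ≡ z^4 + z^3 + z^2 + 1 (mod z^7 + z^4 + z^3 + z^2 + 1).
Reduced: z^5 + z^4 + z^3 + z + 1.

z^5 + z^4 + z^3 + z + 1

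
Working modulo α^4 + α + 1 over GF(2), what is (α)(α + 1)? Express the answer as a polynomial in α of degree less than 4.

Multiply in GF(2)[α]: (α)·(α + 1) = α^2 + α.
Reduced: α^2 + α.

α^2 + α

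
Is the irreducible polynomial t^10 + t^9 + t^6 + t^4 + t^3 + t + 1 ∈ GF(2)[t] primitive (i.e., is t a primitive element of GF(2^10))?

Write f(t) = t^10 + t^9 + t^6 + t^4 + t^3 + t + 1.
|GF(2^10)^×| = 2^10 − 1 = 1023. Prime factorization: 1023 = 3·11·31.
f is primitive ⇔ t has order 1023 in GF(2)[t]/(f), i.e. t^(1023/q) ≠ 1 for each prime q | 1023.
t^(341) mod f = t^7 + t^5 + t^3.
t^(93) mod f = t^9 + t^7 + t^6 + t^3 + t^2 + 1.
t^(33) mod f = t^9 + t^7 + t^6 + t^3 + t^2 + t + 1.
None equal 1, so t has full order 1023; f is primitive.

Yes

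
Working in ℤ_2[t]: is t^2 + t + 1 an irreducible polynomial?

Yes

Write f(t) = t^2 + t + 1.
Check for roots in ℤ_2: f(0) = 1; f(1) = 1.
No roots. A degree-2 polynomial over a field with no linear factor is irreducible.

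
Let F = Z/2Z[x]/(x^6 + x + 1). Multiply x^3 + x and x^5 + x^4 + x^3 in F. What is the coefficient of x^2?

Multiply in Z/2Z[x]: (x^3 + x)·(x^5 + x^4 + x^3) = x^8 + x^7 + x^5 + x^4.
Reduce using x^6 ≡ x + 1 (mod x^6 + x + 1).
Reduced: x^5 + x^4 + x^3 + x.

0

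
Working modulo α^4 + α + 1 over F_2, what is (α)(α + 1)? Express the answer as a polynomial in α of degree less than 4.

Multiply in F_2[α]: (α)·(α + 1) = α^2 + α.
Reduced: α^2 + α.

α^2 + α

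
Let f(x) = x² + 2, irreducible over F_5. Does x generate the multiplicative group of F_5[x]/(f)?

|GF(5^2)^×| = 5^2 − 1 = 24. Prime factorization: 24 = 2^3·3.
f is primitive ⇔ x has order 24 in GF(5)[x]/(f), i.e. x^(24/q) ≠ 1 for each prime q | 24.
x^(12) mod f = 4.
x^(8) mod f = 1
Since x^(8) = 1, the order of x divides 8 < 24; not primitive.

No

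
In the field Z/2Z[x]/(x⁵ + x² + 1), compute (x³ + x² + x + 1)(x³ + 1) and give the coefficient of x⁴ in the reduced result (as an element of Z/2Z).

Multiply in Z/2Z[x]: (x³ + x² + x + 1)·(x³ + 1) = x⁶ + x⁵ + x⁴ + x² + x + 1.
Reduce using x⁵ ≡ x² + 1 (mod x⁵ + x² + 1).
Reduced: x⁴ + x³.

1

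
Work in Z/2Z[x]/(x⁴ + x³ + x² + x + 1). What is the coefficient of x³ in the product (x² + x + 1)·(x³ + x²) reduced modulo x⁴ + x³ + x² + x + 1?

0

Multiply in Z/2Z[x]: (x² + x + 1)·(x³ + x²) = x⁵ + x².
Reduce using x⁴ ≡ x³ + x² + x + 1 (mod x⁴ + x³ + x² + x + 1).
Reduced: x² + 1.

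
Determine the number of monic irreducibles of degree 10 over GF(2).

By the necklace-counting formula, N_2(10) = (1/10) Σ_{d|10} μ(10/d)·2^d.
Divisors of 10: 1, 2, 5, 10; μ(10/d) for each: 1, -1, -1, 1.
Σ = 2^1 − 2^2 − 2^5 + 2^10 = 990.
N = 990/10 = 99.

99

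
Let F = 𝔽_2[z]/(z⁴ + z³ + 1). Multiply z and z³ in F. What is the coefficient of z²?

0

Multiply in 𝔽_2[z]: (z)·(z³) = z⁴.
Reduce using z⁴ ≡ z³ + 1 (mod z⁴ + z³ + 1).
Reduced: z³ + 1.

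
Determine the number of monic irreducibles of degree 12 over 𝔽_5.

By the necklace-counting formula, N_5(12) = (1/12) Σ_{d|12} μ(12/d)·5^d.
Divisors of 12: 1, 2, 3, 4, 6, 12; μ(12/d) for each: 0, 1, 0, -1, -1, 1.
Σ = 5^2 − 5^4 − 5^6 + 5^12 = 244124400.
N = 244124400/12 = 20343700.

20343700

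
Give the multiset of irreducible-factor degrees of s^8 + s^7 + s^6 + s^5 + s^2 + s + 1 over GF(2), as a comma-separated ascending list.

8

Write f(s) = s^8 + s^7 + s^6 + s^5 + s^2 + s + 1.
Roots in GF(2): f(0) = 1; f(1) = 1.
Complete factorization: f(s) = (s^8 + s^7 + s^6 + s^5 + s^2 + s + 1).
Factor degrees with multiplicity: 8 = 8.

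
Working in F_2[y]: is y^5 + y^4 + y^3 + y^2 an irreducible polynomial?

No

Write P(y) = y^5 + y^4 + y^3 + y^2.
Check for roots in F_2: P(0) = 0 → root; P(1) = 0 → root.
P(0) = 0, so (y) divides P(y); P is reducible.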